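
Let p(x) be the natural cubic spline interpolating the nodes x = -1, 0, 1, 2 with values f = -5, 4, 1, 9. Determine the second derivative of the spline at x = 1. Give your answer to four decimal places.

Put M_i = p'' at the i-th knot. Here h = (1, 1, 1) and Δ = (9, -3, 8), so the interior equations h_(i-1)·M_(i-1) + 2(h_(i-1)+h_i)·M_i + h_i·M_(i+1) = 6(Δ_i − Δ_(i-1)) read
  1·M_0 + 4·M_1 + 1·M_2 = 6(Δ_1 - Δ_0) = -72
  1·M_1 + 4·M_2 + 1·M_3 = 6(Δ_2 - Δ_1) = 66
Natural end conditions: M_0 = M_3 = 0.
Hence M_0 = 0, M_1 = -118/5, M_2 = 112/5, M_3 = 0.

22.4000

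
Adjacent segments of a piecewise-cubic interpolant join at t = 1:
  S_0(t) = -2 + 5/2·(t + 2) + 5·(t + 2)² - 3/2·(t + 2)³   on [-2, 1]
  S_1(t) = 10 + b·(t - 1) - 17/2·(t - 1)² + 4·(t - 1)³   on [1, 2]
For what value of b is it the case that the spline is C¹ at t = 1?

S_0'(t) = 5/2 + 10·(t + 2) - 9/2·(t + 2)², so S_0'(1) = -8. On the right, S_1'(1) = b, so b = -8.

-8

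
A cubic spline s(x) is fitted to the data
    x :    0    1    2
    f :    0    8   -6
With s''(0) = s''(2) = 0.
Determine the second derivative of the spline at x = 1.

-33

Put M_i = s'' at the i-th knot. Here h = (1, 1) and Δ = (8, -14), so the interior equations h_(i-1)·M_(i-1) + 2(h_(i-1)+h_i)·M_i + h_i·M_(i+1) = 6(Δ_i − Δ_(i-1)) read
  1·M_0 + 4·M_1 + 1·M_2 = 6(Δ_1 - Δ_0) = -132
Natural end conditions: M_0 = M_2 = 0.
Solving: M_0 = 0, M_1 = -33, M_2 = 0.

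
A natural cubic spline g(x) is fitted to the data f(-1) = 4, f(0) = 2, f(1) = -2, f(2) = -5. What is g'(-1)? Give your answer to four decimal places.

-1.4000

Write M_i for g''(x_i). With h_i = 1, 1, 1 and divided differences Δ_i = -2, -4, -3, the continuity of g' gives the tridiagonal system
  1·M_0 + 4·M_1 + 1·M_2 = 6(Δ_1 - Δ_0) = -12
  1·M_1 + 4·M_2 + 1·M_3 = 6(Δ_2 - Δ_1) = 6
Natural end conditions: M_0 = M_3 = 0.
Forward elimination and back-substitution give M_0 = 0, M_1 = -18/5, M_2 = 12/5, M_3 = 0.
On [-1, 0], g'(x) = b_0 + 2c_0·(x + 1) + 3d_0·(x + 1)² with b_0 = Δ_0 - h_0(2M_0 + M_1)/6 = -7/5, c_0 = M_0/2 = 0, d_0 = (M_1 - M_0)/(6h_0) = -3/5. So g'(-1) = -7/5.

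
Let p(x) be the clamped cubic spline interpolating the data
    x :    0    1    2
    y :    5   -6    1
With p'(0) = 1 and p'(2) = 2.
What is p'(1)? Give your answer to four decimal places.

With m_i denoting the second derivative at x_i, h_i = 1, 1, and Δ_i = (y_(i+1) − y_i)/h_i = -11, 7:
  1·m_0 + 4·m_1 + 1·m_2 = 6(Δ_1 - Δ_0) = 108
Clamped end conditions give two more equations: 2h_0·m_0 + h_0·m_1 = 6(Δ_0 - p'(0)) = -72 and h_1·m_1 + 2h_1·m_2 = 6(p'(2) - Δ_1) = -30.
Solving: m_0 = -125/2, m_1 = 53, m_2 = -83/2.
On [1, 2], p'(x) = b_1 + 2c_1·(x - 1) + 3d_1·(x - 1)² with b_1 = Δ_1 - h_1(2m_1 + m_2)/6 = -15/4, c_1 = m_1/2 = 53/2, d_1 = (m_2 - m_1)/(6h_1) = -63/4. So p'(1) = -15/4.

-3.7500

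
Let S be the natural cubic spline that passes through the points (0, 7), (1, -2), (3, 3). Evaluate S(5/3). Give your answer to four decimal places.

With M_i denoting the second derivative at x_i, h_i = 1, 2, and Δ_i = (y_(i+1) − y_i)/h_i = -9, 5/2:
  1·M_0 + 6·M_1 + 2·M_2 = 6(Δ_1 - Δ_0) = 69
Natural end conditions: M_0 = M_2 = 0.
Solving: M_0 = 0, M_1 = 23/2, M_2 = 0.
On [1, 3], S(x) = -2 - 31/6·(x - 1) + 23/4·(x - 1)² - 23/24·(x - 1)³.
With (x - 1) = 2/3: S(5/3) = -257/81.

-3.1728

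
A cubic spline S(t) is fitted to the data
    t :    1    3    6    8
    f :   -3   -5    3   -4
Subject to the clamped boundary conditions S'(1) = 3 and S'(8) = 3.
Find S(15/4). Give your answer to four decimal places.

Let M_i = S''(x_i). Step sizes h_i = 2, 3, 2; slopes of the chords Δ_i = (y_(i+1) - y_i)/h_i = -1, 8/3, -7/2.
  2·M_0 + 10·M_1 + 3·M_2 = 6(Δ_1 - Δ_0) = 22
  3·M_1 + 10·M_2 + 2·M_3 = 6(Δ_2 - Δ_1) = -37
Clamped end conditions give two more equations: 2h_0·M_0 + h_0·M_1 = 6(Δ_0 - S'(1)) = -24 and h_2·M_2 + 2h_2·M_3 = 6(S'(8) - Δ_2) = 39.
Forward elimination and back-substitution give M_0 = -893/96, M_1 = 317/48, M_2 = -407/48, M_3 = 1343/96.
On [3, 6], S(t) = -5 + 29/96·(t - 3) + 317/96·(t - 3)² - 181/216·(t - 3)³.
With (t - 3) = 3/4: S(15/4) = -837/256.

-3.2695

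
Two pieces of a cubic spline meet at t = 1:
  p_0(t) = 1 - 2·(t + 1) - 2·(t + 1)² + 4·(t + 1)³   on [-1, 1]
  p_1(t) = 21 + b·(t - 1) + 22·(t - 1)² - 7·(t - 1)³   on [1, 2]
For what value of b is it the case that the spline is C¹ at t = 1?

p_0'(t) = -2 - 4·(t + 1) + 12·(t + 1)², so p_0'(1) = 38. On the right, p_1'(1) = b, so b = 38.

38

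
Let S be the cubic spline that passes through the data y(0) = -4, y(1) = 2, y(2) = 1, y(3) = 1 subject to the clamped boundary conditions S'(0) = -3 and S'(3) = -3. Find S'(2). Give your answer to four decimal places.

-1.2000

Let M_i = S''(x_i). Step sizes h_i = 1, 1, 1; slopes of the chords Δ_i = (y_(i+1) - y_i)/h_i = 6, -1, 0.
  1·M_0 + 4·M_1 + 1·M_2 = 6(Δ_1 - Δ_0) = -42
  1·M_1 + 4·M_2 + 1·M_3 = 6(Δ_2 - Δ_1) = 6
Clamped end conditions give two more equations: 2h_0·M_0 + h_0·M_1 = 6(Δ_0 - S'(0)) = 54 and h_2·M_2 + 2h_2·M_3 = 6(S'(3) - Δ_2) = -18.
Forward elimination and back-substitution give M_0 = 192/5, M_1 = -114/5, M_2 = 54/5, M_3 = -72/5.
On [2, 3], S'(x) = b_2 + 2c_2·(x - 2) + 3d_2·(x - 2)² with b_2 = Δ_2 - h_2(2M_2 + M_3)/6 = -6/5, c_2 = M_2/2 = 27/5, d_2 = (M_3 - M_2)/(6h_2) = -21/5. So S'(2) = -6/5.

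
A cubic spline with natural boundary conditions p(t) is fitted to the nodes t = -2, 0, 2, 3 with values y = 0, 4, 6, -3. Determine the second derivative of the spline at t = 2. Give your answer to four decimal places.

With M_i denoting the second derivative at x_i, h_i = 2, 2, 1, and Δ_i = (y_(i+1) − y_i)/h_i = 2, 1, -9:
  2·M_0 + 8·M_1 + 2·M_2 = 6(Δ_1 - Δ_0) = -6
  2·M_1 + 6·M_2 + 1·M_3 = 6(Δ_2 - Δ_1) = -60
Natural end conditions: M_0 = M_3 = 0.
Solving the tridiagonal system: M_0 = 0, M_1 = 21/11, M_2 = -117/11, M_3 = 0.

-10.6364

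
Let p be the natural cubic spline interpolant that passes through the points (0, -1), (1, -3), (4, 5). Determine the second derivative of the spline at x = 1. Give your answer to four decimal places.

3.5000

Put m_i = p'' at the i-th knot. Here h = (1, 3) and Δ = (-2, 8/3), so the interior equations h_(i-1)·m_(i-1) + 2(h_(i-1)+h_i)·m_i + h_i·m_(i+1) = 6(Δ_i − Δ_(i-1)) read
  1·m_0 + 8·m_1 + 3·m_2 = 6(Δ_1 - Δ_0) = 28
Natural end conditions: m_0 = m_2 = 0.
Forward elimination and back-substitution give m_0 = 0, m_1 = 7/2, m_2 = 0.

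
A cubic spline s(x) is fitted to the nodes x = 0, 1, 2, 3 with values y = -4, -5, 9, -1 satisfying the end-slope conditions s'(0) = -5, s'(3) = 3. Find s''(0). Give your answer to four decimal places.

With M_i denoting the second derivative at x_i, h_i = 1, 1, 1, and Δ_i = (y_(i+1) − y_i)/h_i = -1, 14, -10:
  1·M_0 + 4·M_1 + 1·M_2 = 6(Δ_1 - Δ_0) = 90
  1·M_1 + 4·M_2 + 1·M_3 = 6(Δ_2 - Δ_1) = -144
Clamped end conditions give two more equations: 2h_0·M_0 + h_0·M_1 = 6(Δ_0 - s'(0)) = 24 and h_2·M_2 + 2h_2·M_3 = 6(s'(3) - Δ_2) = 78.
Solving: M_0 = -124/15, M_1 = 608/15, M_2 = -958/15, M_3 = 1064/15.

-8.2667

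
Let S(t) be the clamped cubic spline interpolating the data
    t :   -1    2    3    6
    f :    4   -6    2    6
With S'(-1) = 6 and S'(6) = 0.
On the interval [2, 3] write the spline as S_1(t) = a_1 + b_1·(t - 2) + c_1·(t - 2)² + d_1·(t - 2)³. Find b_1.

4

Put m_i = S'' at the i-th knot. Here h = (3, 1, 3) and Δ = (-10/3, 8, 4/3), so the interior equations h_(i-1)·m_(i-1) + 2(h_(i-1)+h_i)·m_i + h_i·m_(i+1) = 6(Δ_i − Δ_(i-1)) read
  3·m_0 + 8·m_1 + 1·m_2 = 6(Δ_1 - Δ_0) = 68
  1·m_1 + 8·m_2 + 3·m_3 = 6(Δ_2 - Δ_1) = -40
Clamped end conditions give two more equations: 2h_0·m_0 + h_0·m_1 = 6(Δ_0 - S'(-1)) = -56 and h_2·m_2 + 2h_2·m_3 = 6(S'(6) - Δ_2) = -8.
Hence m_0 = -52/3, m_1 = 16, m_2 = -8, m_3 = 8/3.
On [2, 3], with S_1(t) = a_1 + b_1·(t - 2) + c_1·(t - 2)² + d_1·(t - 2)³: c_1 = m_1/2 = 8, d_1 = (m_2 - m_1)/(6h_1) = -4, b_1 = Δ_1 - h_1(2m_1 + m_2)/6 = 4.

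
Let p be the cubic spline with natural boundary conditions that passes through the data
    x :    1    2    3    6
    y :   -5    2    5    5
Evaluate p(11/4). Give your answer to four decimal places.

Let m_i = p''(x_i). Step sizes h_i = 1, 1, 3; slopes of the chords Δ_i = (y_(i+1) - y_i)/h_i = 7, 3, 0.
  1·m_0 + 4·m_1 + 1·m_2 = 6(Δ_1 - Δ_0) = -24
  1·m_1 + 8·m_2 + 3·m_3 = 6(Δ_2 - Δ_1) = -18
Natural end conditions: m_0 = m_3 = 0.
Solving the tridiagonal system: m_0 = 0, m_1 = -174/31, m_2 = -48/31, m_3 = 0.
On [2, 3], p(x) = 2 + 159/31·(x - 2) - 87/31·(x - 2)² + 21/31·(x - 2)³.
With (x - 2) = 3/4: p(11/4) = 9035/1984.

4.5539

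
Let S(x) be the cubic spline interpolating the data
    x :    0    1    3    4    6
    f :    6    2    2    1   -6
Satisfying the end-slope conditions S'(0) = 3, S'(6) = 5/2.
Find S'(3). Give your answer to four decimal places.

With m_i denoting the second derivative at x_i, h_i = 1, 2, 1, 2, and Δ_i = (y_(i+1) − y_i)/h_i = -4, 0, -1, -7/2:
  1·m_0 + 6·m_1 + 2·m_2 = 6(Δ_1 - Δ_0) = 24
  2·m_1 + 6·m_2 + 1·m_3 = 6(Δ_2 - Δ_1) = -6
  1·m_2 + 6·m_3 + 2·m_4 = 6(Δ_3 - Δ_2) = -15
Clamped end conditions give two more equations: 2h_0·m_0 + h_0·m_1 = 6(Δ_0 - S'(0)) = -42 and h_3·m_3 + 2h_3·m_4 = 6(S'(6) - Δ_3) = 36.
Solving the tridiagonal system: m_0 = -2386/93, m_1 = 866/93, m_2 = -289/93, m_3 = -556/93, m_4 = 1115/93.
On [3, 4], S'(x) = b_2 + 2c_2·(x - 3) + 3d_2·(x - 3)² with b_2 = Δ_2 - h_2(2m_2 + m_3)/6 = 32/31, c_2 = m_2/2 = -289/186, d_2 = (m_3 - m_2)/(6h_2) = -89/186. So S'(3) = 32/31.

1.0323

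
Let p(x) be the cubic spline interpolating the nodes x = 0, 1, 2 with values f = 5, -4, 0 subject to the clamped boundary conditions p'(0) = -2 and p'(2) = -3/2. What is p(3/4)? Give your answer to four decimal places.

-2.2832

Write m_i for p''(x_i). With h_i = 1, 1 and divided differences Δ_i = -9, 4, the continuity of p' gives the tridiagonal system
  1·m_0 + 4·m_1 + 1·m_2 = 6(Δ_1 - Δ_0) = 78
Clamped end conditions give two more equations: 2h_0·m_0 + h_0·m_1 = 6(Δ_0 - p'(0)) = -42 and h_1·m_1 + 2h_1·m_2 = 6(p'(2) - Δ_1) = -33.
Solving: m_0 = -161/4, m_1 = 77/2, m_2 = -143/4.
On [0, 1], p(x) = 5 - 2·x - 161/8·x² + 105/8·x³.
With x = 3/4: p(3/4) = -1169/512.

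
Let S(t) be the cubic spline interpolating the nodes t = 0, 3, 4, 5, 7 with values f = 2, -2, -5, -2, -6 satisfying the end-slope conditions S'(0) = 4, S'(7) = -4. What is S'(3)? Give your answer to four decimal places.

Write M_i for S''(x_i). With h_i = 3, 1, 1, 2 and divided differences Δ_i = -4/3, -3, 3, -2, the continuity of S' gives the tridiagonal system
  3·M_0 + 8·M_1 + 1·M_2 = 6(Δ_1 - Δ_0) = -10
  1·M_1 + 4·M_2 + 1·M_3 = 6(Δ_2 - Δ_1) = 36
  1·M_2 + 6·M_3 + 2·M_4 = 6(Δ_3 - Δ_2) = -30
Clamped end conditions give two more equations: 2h_0·M_0 + h_0·M_1 = 6(Δ_0 - S'(0)) = -32 and h_3·M_3 + 2h_3·M_4 = 6(S'(7) - Δ_3) = -12.
Solving the tridiagonal system: M_0 = -1174/237, M_1 = -60/79, M_2 = 864/79, M_3 = -552/79, M_4 = 39/79.
On [3, 4], S'(t) = b_1 + 2c_1·(t - 3) + 3d_1·(t - 3)² with b_1 = Δ_1 - h_1(2M_1 + M_2)/6 = -361/79, c_1 = M_1/2 = -30/79, d_1 = (M_2 - M_1)/(6h_1) = 154/79. So S'(3) = -361/79.

-4.5696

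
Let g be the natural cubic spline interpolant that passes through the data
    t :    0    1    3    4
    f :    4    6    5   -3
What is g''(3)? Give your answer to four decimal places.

-7.5000

With M_i denoting the second derivative at x_i, h_i = 1, 2, 1, and Δ_i = (y_(i+1) − y_i)/h_i = 2, -1/2, -8:
  1·M_0 + 6·M_1 + 2·M_2 = 6(Δ_1 - Δ_0) = -15
  2·M_1 + 6·M_2 + 1·M_3 = 6(Δ_2 - Δ_1) = -45
Natural end conditions: M_0 = M_3 = 0.
Hence M_0 = 0, M_1 = 0, M_2 = -15/2, M_3 = 0.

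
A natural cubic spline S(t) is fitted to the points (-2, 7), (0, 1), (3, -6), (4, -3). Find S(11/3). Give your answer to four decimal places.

With σ_i denoting the second derivative at x_i, h_i = 2, 3, 1, and Δ_i = (y_(i+1) − y_i)/h_i = -3, -7/3, 3:
  2·σ_0 + 10·σ_1 + 3·σ_2 = 6(Δ_1 - Δ_0) = 4
  3·σ_1 + 8·σ_2 + 1·σ_3 = 6(Δ_2 - Δ_1) = 32
Natural end conditions: σ_0 = σ_3 = 0.
Solving: σ_0 = 0, σ_1 = -64/71, σ_2 = 308/71, σ_3 = 0.
On [3, 4], S(t) = -6 + 331/213·(t - 3) + 154/71·(t - 3)² - 154/213·(t - 3)³.
With (t - 3) = 2/3: S(11/3) = -24236/5751.

-4.2142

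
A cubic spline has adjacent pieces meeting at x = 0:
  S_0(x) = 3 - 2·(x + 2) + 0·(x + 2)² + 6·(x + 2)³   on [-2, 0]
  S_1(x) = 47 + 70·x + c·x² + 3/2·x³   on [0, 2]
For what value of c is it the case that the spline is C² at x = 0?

S_0''(x) = 0 + 36·(x + 2), so S_0''(0) = 72. On the right, S_1''(0) = 2c, so c = 36.

36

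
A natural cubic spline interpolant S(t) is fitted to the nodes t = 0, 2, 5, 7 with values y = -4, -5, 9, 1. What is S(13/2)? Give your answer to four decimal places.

4.0525

Put m_i = S'' at the i-th knot. Here h = (2, 3, 2) and Δ = (-1/2, 14/3, -4), so the interior equations h_(i-1)·m_(i-1) + 2(h_(i-1)+h_i)·m_i + h_i·m_(i+1) = 6(Δ_i − Δ_(i-1)) read
  2·m_0 + 10·m_1 + 3·m_2 = 6(Δ_1 - Δ_0) = 31
  3·m_1 + 10·m_2 + 2·m_3 = 6(Δ_2 - Δ_1) = -52
Natural end conditions: m_0 = m_3 = 0.
Forward elimination and back-substitution give m_0 = 0, m_1 = 466/91, m_2 = -613/91, m_3 = 0.
On [5, 7], S(t) = 9 + 134/273·(t - 5) - 613/182·(t - 5)² + 613/1092·(t - 5)³.
With (t - 5) = 3/2: S(13/2) = 11801/2912.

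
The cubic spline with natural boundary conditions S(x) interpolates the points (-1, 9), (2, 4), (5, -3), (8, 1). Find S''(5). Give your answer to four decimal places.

With M_i denoting the second derivative at x_i, h_i = 3, 3, 3, and Δ_i = (y_(i+1) − y_i)/h_i = -5/3, -7/3, 4/3:
  3·M_0 + 12·M_1 + 3·M_2 = 6(Δ_1 - Δ_0) = -4
  3·M_1 + 12·M_2 + 3·M_3 = 6(Δ_2 - Δ_1) = 22
Natural end conditions: M_0 = M_3 = 0.
Solving: M_0 = 0, M_1 = -38/45, M_2 = 92/45, M_3 = 0.

2.0444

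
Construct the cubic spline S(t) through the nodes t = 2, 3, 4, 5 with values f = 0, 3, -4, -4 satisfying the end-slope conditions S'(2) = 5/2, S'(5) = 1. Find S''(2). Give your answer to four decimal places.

Let M_i = S''(x_i). Step sizes h_i = 1, 1, 1; slopes of the chords Δ_i = (y_(i+1) - y_i)/h_i = 3, -7, 0.
  1·M_0 + 4·M_1 + 1·M_2 = 6(Δ_1 - Δ_0) = -60
  1·M_1 + 4·M_2 + 1·M_3 = 6(Δ_2 - Δ_1) = 42
Clamped end conditions give two more equations: 2h_0·M_0 + h_0·M_1 = 6(Δ_0 - S'(2)) = 3 and h_2·M_2 + 2h_2·M_3 = 6(S'(5) - Δ_2) = 6.
Forward elimination and back-substitution give M_0 = 64/5, M_1 = -113/5, M_2 = 88/5, M_3 = -29/5.

12.8000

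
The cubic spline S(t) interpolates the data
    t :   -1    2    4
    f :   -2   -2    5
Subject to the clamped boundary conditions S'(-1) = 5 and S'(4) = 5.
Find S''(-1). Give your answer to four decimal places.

-7.1000

Let M_i = S''(x_i). Step sizes h_i = 3, 2; slopes of the chords Δ_i = (y_(i+1) - y_i)/h_i = 0, 7/2.
  3·M_0 + 10·M_1 + 2·M_2 = 6(Δ_1 - Δ_0) = 21
Clamped end conditions give two more equations: 2h_0·M_0 + h_0·M_1 = 6(Δ_0 - S'(-1)) = -30 and h_1·M_1 + 2h_1·M_2 = 6(S'(4) - Δ_1) = 9.
Hence M_0 = -71/10, M_1 = 21/5, M_2 = 3/20.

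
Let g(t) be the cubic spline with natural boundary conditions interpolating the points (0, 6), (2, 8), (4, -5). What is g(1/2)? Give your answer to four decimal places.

7.3789

Let m_i = g''(x_i). Step sizes h_i = 2, 2; slopes of the chords Δ_i = (y_(i+1) - y_i)/h_i = 1, -13/2.
  2·m_0 + 8·m_1 + 2·m_2 = 6(Δ_1 - Δ_0) = -45
Natural end conditions: m_0 = m_2 = 0.
Forward elimination and back-substitution give m_0 = 0, m_1 = -45/8, m_2 = 0.
On [0, 2], g(t) = 6 + 23/8·t + 0·t² - 15/32·t³.
With t = 1/2: g(1/2) = 1889/256.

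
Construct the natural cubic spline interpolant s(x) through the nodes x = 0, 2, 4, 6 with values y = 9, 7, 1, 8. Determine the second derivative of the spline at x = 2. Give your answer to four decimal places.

-2.9000

Write σ_i for s''(x_i). With h_i = 2, 2, 2 and divided differences Δ_i = -1, -3, 7/2, the continuity of s' gives the tridiagonal system
  2·σ_0 + 8·σ_1 + 2·σ_2 = 6(Δ_1 - Δ_0) = -12
  2·σ_1 + 8·σ_2 + 2·σ_3 = 6(Δ_2 - Δ_1) = 39
Natural end conditions: σ_0 = σ_3 = 0.
Forward elimination and back-substitution give σ_0 = 0, σ_1 = -29/10, σ_2 = 28/5, σ_3 = 0.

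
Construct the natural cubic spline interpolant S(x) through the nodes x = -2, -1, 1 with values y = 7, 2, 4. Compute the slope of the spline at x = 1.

Write σ_i for S''(x_i). With h_i = 1, 2 and divided differences Δ_i = -5, 1, the continuity of S' gives the tridiagonal system
  1·σ_0 + 6·σ_1 + 2·σ_2 = 6(Δ_1 - Δ_0) = 36
Natural end conditions: σ_0 = σ_2 = 0.
Solving: σ_0 = 0, σ_1 = 6, σ_2 = 0.
On [-1, 1], S'(x) = b_1 + 2c_1·(x + 1) + 3d_1·(x + 1)² with b_1 = Δ_1 - h_1(2σ_1 + σ_2)/6 = -3, c_1 = σ_1/2 = 3, d_1 = (σ_2 - σ_1)/(6h_1) = -1/2. So S'(1) = 3.

3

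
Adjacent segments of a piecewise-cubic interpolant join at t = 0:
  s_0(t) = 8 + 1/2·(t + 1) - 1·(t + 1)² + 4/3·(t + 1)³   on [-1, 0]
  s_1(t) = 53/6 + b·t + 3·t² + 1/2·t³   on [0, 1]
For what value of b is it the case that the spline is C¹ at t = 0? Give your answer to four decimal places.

s_0'(t) = 1/2 - 2·(t + 1) + 4·(t + 1)², so s_0'(0) = 5/2. On the right, s_1'(0) = b, so b = 5/2.

2.5000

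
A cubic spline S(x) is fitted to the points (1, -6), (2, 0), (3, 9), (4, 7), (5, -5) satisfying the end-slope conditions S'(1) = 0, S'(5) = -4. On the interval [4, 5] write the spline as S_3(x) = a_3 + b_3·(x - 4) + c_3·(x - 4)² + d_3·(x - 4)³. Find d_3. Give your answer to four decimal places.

9.1250

Let m_i = S''(x_i). Step sizes h_i = 1, 1, 1, 1; slopes of the chords Δ_i = (y_(i+1) - y_i)/h_i = 6, 9, -2, -12.
  1·m_0 + 4·m_1 + 1·m_2 = 6(Δ_1 - Δ_0) = 18
  1·m_1 + 4·m_2 + 1·m_3 = 6(Δ_2 - Δ_1) = -66
  1·m_2 + 4·m_3 + 1·m_4 = 6(Δ_3 - Δ_2) = -60
Clamped end conditions give two more equations: 2h_0·m_0 + h_0·m_1 = 6(Δ_0 - S'(1)) = 36 and h_3·m_3 + 2h_3·m_4 = 6(S'(5) - Δ_3) = 48.
Solving: m_0 = 65/4, m_1 = 7/2, m_2 = -49/4, m_3 = -41/2, m_4 = 137/4.
On [4, 5], with S_3(x) = a_3 + b_3·(x - 4) + c_3·(x - 4)² + d_3·(x - 4)³: c_3 = m_3/2 = -41/4, d_3 = (m_4 - m_3)/(6h_3) = 73/8, b_3 = Δ_3 - h_3(2m_3 + m_4)/6 = -87/8.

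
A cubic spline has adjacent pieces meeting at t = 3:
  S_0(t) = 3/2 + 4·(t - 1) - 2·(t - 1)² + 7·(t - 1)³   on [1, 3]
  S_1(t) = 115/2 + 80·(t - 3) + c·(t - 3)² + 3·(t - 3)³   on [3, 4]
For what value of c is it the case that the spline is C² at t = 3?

S_0''(t) = -4 + 42·(t - 1), so S_0''(3) = 80. On the right, S_1''(3) = 2c, so c = 40.

40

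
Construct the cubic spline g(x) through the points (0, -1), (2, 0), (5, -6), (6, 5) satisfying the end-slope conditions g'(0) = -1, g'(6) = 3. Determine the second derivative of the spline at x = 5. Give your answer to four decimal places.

16.6923

Put M_i = g'' at the i-th knot. Here h = (2, 3, 1) and Δ = (1/2, -2, 11), so the interior equations h_(i-1)·M_(i-1) + 2(h_(i-1)+h_i)·M_i + h_i·M_(i+1) = 6(Δ_i − Δ_(i-1)) read
  2·M_0 + 10·M_1 + 3·M_2 = 6(Δ_1 - Δ_0) = -15
  3·M_1 + 8·M_2 + 1·M_3 = 6(Δ_2 - Δ_1) = 78
Clamped end conditions give two more equations: 2h_0·M_0 + h_0·M_1 = 6(Δ_0 - g'(0)) = 9 and h_2·M_2 + 2h_2·M_3 = 6(g'(6) - Δ_2) = -48.
Hence M_0 = 159/26, M_1 = -201/26, M_2 = 217/13, M_3 = -841/26.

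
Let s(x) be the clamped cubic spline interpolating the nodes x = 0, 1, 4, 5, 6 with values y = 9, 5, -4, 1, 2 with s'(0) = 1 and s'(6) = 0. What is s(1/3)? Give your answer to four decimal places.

8.5926

With σ_i denoting the second derivative at x_i, h_i = 1, 3, 1, 1, and Δ_i = (y_(i+1) − y_i)/h_i = -4, -3, 5, 1:
  1·σ_0 + 8·σ_1 + 3·σ_2 = 6(Δ_1 - Δ_0) = 6
  3·σ_1 + 8·σ_2 + 1·σ_3 = 6(Δ_2 - Δ_1) = 48
  1·σ_2 + 4·σ_3 + 1·σ_4 = 6(Δ_3 - Δ_2) = -24
Clamped end conditions give two more equations: 2h_0·σ_0 + h_0·σ_1 = 6(Δ_0 - s'(0)) = -30 and h_3·σ_3 + 2h_3·σ_4 = 6(s'(6) - Δ_3) = -6.
Hence σ_0 = -15, σ_1 = 0, σ_2 = 7, σ_3 = -8, σ_4 = 1.
On [0, 1], s(x) = 9 + 1·x - 15/2·x² + 5/2·x³.
With x = 1/3: s(1/3) = 232/27.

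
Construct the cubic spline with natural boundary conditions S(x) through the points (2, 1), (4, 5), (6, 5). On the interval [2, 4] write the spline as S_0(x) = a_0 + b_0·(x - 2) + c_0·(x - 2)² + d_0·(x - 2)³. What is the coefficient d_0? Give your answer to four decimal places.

-0.1250

Let M_i = S''(x_i). Step sizes h_i = 2, 2; slopes of the chords Δ_i = (y_(i+1) - y_i)/h_i = 2, 0.
  2·M_0 + 8·M_1 + 2·M_2 = 6(Δ_1 - Δ_0) = -12
Natural end conditions: M_0 = M_2 = 0.
Forward elimination and back-substitution give M_0 = 0, M_1 = -3/2, M_2 = 0.
On [2, 4], with S_0(x) = a_0 + b_0·(x - 2) + c_0·(x - 2)² + d_0·(x - 2)³: c_0 = M_0/2 = 0, d_0 = (M_1 - M_0)/(6h_0) = -1/8, b_0 = Δ_0 - h_0(2M_0 + M_1)/6 = 5/2.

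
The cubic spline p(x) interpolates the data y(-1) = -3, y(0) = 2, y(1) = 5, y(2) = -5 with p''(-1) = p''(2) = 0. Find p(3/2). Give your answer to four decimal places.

1.2500

With M_i denoting the second derivative at x_i, h_i = 1, 1, 1, and Δ_i = (y_(i+1) − y_i)/h_i = 5, 3, -10:
  1·M_0 + 4·M_1 + 1·M_2 = 6(Δ_1 - Δ_0) = -12
  1·M_1 + 4·M_2 + 1·M_3 = 6(Δ_2 - Δ_1) = -78
Natural end conditions: M_0 = M_3 = 0.
Solving: M_0 = 0, M_1 = 2, M_2 = -20, M_3 = 0.
On [1, 2], p(x) = 5 - 10/3·(x - 1) - 10·(x - 1)² + 10/3·(x - 1)³.
With (x - 1) = 1/2: p(3/2) = 5/4.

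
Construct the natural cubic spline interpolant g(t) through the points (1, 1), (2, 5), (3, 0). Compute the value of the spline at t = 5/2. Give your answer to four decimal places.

3.3438

Let m_i = g''(x_i). Step sizes h_i = 1, 1; slopes of the chords Δ_i = (y_(i+1) - y_i)/h_i = 4, -5.
  1·m_0 + 4·m_1 + 1·m_2 = 6(Δ_1 - Δ_0) = -54
Natural end conditions: m_0 = m_2 = 0.
Solving: m_0 = 0, m_1 = -27/2, m_2 = 0.
On [2, 3], g(t) = 5 - 1/2·(t - 2) - 27/4·(t - 2)² + 9/4·(t - 2)³.
With (t - 2) = 1/2: g(5/2) = 107/32.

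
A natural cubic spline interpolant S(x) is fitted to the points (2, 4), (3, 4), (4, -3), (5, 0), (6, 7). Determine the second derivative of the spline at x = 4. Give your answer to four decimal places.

18.4286

Let M_i = S''(x_i). Step sizes h_i = 1, 1, 1, 1; slopes of the chords Δ_i = (y_(i+1) - y_i)/h_i = 0, -7, 3, 7.
  1·M_0 + 4·M_1 + 1·M_2 = 6(Δ_1 - Δ_0) = -42
  1·M_1 + 4·M_2 + 1·M_3 = 6(Δ_2 - Δ_1) = 60
  1·M_2 + 4·M_3 + 1·M_4 = 6(Δ_3 - Δ_2) = 24
Natural end conditions: M_0 = M_4 = 0.
Solving: M_0 = 0, M_1 = -423/28, M_2 = 129/7, M_3 = 39/28, M_4 = 0.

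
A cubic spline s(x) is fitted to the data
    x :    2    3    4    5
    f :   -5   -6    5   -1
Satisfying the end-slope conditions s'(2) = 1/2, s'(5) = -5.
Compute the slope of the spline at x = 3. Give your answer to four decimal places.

6.5333

Put M_i = s'' at the i-th knot. Here h = (1, 1, 1) and Δ = (-1, 11, -6), so the interior equations h_(i-1)·M_(i-1) + 2(h_(i-1)+h_i)·M_i + h_i·M_(i+1) = 6(Δ_i − Δ_(i-1)) read
  1·M_0 + 4·M_1 + 1·M_2 = 6(Δ_1 - Δ_0) = 72
  1·M_1 + 4·M_2 + 1·M_3 = 6(Δ_2 - Δ_1) = -102
Clamped end conditions give two more equations: 2h_0·M_0 + h_0·M_1 = 6(Δ_0 - s'(2)) = -9 and h_2·M_2 + 2h_2·M_3 = 6(s'(5) - Δ_2) = 6.
Solving the tridiagonal system: M_0 = -316/15, M_1 = 497/15, M_2 = -592/15, M_3 = 341/15.
On [3, 4], s'(x) = b_1 + 2c_1·(x - 3) + 3d_1·(x - 3)² with b_1 = Δ_1 - h_1(2M_1 + M_2)/6 = 98/15, c_1 = M_1/2 = 497/30, d_1 = (M_2 - M_1)/(6h_1) = -121/10. So s'(3) = 98/15.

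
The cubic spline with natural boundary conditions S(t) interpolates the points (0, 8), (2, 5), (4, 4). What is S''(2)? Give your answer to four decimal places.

With M_i denoting the second derivative at x_i, h_i = 2, 2, and Δ_i = (y_(i+1) − y_i)/h_i = -3/2, -1/2:
  2·M_0 + 8·M_1 + 2·M_2 = 6(Δ_1 - Δ_0) = 6
Natural end conditions: M_0 = M_2 = 0.
Solving the tridiagonal system: M_0 = 0, M_1 = 3/4, M_2 = 0.

0.7500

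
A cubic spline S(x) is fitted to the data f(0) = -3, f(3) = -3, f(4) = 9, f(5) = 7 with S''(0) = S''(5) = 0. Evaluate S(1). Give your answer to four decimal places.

Write M_i for S''(x_i). With h_i = 3, 1, 1 and divided differences Δ_i = 0, 12, -2, the continuity of S' gives the tridiagonal system
  3·M_0 + 8·M_1 + 1·M_2 = 6(Δ_1 - Δ_0) = 72
  1·M_1 + 4·M_2 + 1·M_3 = 6(Δ_2 - Δ_1) = -84
Natural end conditions: M_0 = M_3 = 0.
Solving the tridiagonal system: M_0 = 0, M_1 = 12, M_2 = -24, M_3 = 0.
On [0, 3], S(x) = -3 - 6·x + 0·x² + 2/3·x³.
With x = 1: S(1) = -25/3.

-8.3333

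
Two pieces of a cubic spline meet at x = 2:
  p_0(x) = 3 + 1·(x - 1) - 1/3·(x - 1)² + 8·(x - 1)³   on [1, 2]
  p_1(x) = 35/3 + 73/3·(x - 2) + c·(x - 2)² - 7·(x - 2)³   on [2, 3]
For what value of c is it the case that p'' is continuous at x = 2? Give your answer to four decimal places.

23.6667

p_0''(x) = -2/3 + 48·(x - 1), so p_0''(2) = 142/3. On the right, p_1''(2) = 2c, so c = 71/3.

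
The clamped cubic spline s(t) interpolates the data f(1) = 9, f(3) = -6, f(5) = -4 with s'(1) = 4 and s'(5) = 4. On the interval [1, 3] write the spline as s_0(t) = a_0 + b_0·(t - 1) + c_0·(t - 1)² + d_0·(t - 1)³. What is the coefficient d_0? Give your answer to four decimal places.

With σ_i denoting the second derivative at x_i, h_i = 2, 2, and Δ_i = (y_(i+1) − y_i)/h_i = -15/2, 1:
  2·σ_0 + 8·σ_1 + 2·σ_2 = 6(Δ_1 - Δ_0) = 51
Clamped end conditions give two more equations: 2h_0·σ_0 + h_0·σ_1 = 6(Δ_0 - s'(1)) = -69 and h_1·σ_1 + 2h_1·σ_2 = 6(s'(5) - Δ_1) = 18.
Hence σ_0 = -189/8, σ_1 = 51/4, σ_2 = -15/8.
On [1, 3], with s_0(t) = a_0 + b_0·(t - 1) + c_0·(t - 1)² + d_0·(t - 1)³: c_0 = σ_0/2 = -189/16, d_0 = (σ_1 - σ_0)/(6h_0) = 97/32, b_0 = Δ_0 - h_0(2σ_0 + σ_1)/6 = 4.

3.0313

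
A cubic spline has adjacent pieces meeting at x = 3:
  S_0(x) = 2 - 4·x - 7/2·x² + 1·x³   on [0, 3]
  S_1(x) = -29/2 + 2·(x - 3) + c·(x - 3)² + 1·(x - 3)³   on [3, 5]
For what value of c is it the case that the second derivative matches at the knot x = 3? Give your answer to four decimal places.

S_0''(x) = -7 + 6·x, so S_0''(3) = 11. On the right, S_1''(3) = 2c, so c = 11/2.

5.5000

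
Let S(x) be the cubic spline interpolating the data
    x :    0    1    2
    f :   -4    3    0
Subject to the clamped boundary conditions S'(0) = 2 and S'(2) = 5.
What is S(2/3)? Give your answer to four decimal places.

1.1481

Let M_i = S''(x_i). Step sizes h_i = 1, 1; slopes of the chords Δ_i = (y_(i+1) - y_i)/h_i = 7, -3.
  1·M_0 + 4·M_1 + 1·M_2 = 6(Δ_1 - Δ_0) = -60
Clamped end conditions give two more equations: 2h_0·M_0 + h_0·M_1 = 6(Δ_0 - S'(0)) = 30 and h_1·M_1 + 2h_1·M_2 = 6(S'(2) - Δ_1) = 48.
Forward elimination and back-substitution give M_0 = 63/2, M_1 = -33, M_2 = 81/2.
On [0, 1], S(x) = -4 + 2·x + 63/4·x² - 43/4·x³.
With x = 2/3: S(2/3) = 31/27.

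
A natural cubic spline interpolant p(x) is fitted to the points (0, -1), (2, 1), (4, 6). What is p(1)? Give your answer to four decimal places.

-0.2813

Let M_i = p''(x_i). Step sizes h_i = 2, 2; slopes of the chords Δ_i = (y_(i+1) - y_i)/h_i = 1, 5/2.
  2·M_0 + 8·M_1 + 2·M_2 = 6(Δ_1 - Δ_0) = 9
Natural end conditions: M_0 = M_2 = 0.
Hence M_0 = 0, M_1 = 9/8, M_2 = 0.
On [0, 2], p(x) = -1 + 5/8·x + 0·x² + 3/32·x³.
With x = 1: p(1) = -9/32.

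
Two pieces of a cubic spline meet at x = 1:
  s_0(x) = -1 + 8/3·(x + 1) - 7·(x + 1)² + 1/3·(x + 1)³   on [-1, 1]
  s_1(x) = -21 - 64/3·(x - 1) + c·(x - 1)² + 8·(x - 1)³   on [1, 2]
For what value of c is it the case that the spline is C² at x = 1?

-5

s_0''(x) = -14 + 2·(x + 1), so s_0''(1) = -10. On the right, s_1''(1) = 2c, so c = -5.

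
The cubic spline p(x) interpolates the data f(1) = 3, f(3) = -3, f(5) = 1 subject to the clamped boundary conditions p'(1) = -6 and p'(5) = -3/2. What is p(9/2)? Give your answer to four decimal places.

Put m_i = p'' at the i-th knot. Here h = (2, 2) and Δ = (-3, 2), so the interior equations h_(i-1)·m_(i-1) + 2(h_(i-1)+h_i)·m_i + h_i·m_(i+1) = 6(Δ_i − Δ_(i-1)) read
  2·m_0 + 8·m_1 + 2·m_2 = 6(Δ_1 - Δ_0) = 30
Clamped end conditions give two more equations: 2h_0·m_0 + h_0·m_1 = 6(Δ_0 - p'(1)) = 18 and h_1·m_1 + 2h_1·m_2 = 6(p'(5) - Δ_1) = -21.
Solving: m_0 = 15/8, m_1 = 21/4, m_2 = -63/8.
On [3, 5], p(x) = -3 + 9/8·(x - 3) + 21/8·(x - 3)² - 35/32·(x - 3)³.
With (x - 3) = 3/2: p(9/2) = 231/256.

0.9023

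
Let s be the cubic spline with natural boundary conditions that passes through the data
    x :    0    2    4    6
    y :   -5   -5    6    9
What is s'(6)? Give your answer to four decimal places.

0.0667

With σ_i denoting the second derivative at x_i, h_i = 2, 2, 2, and Δ_i = (y_(i+1) − y_i)/h_i = 0, 11/2, 3/2:
  2·σ_0 + 8·σ_1 + 2·σ_2 = 6(Δ_1 - Δ_0) = 33
  2·σ_1 + 8·σ_2 + 2·σ_3 = 6(Δ_2 - Δ_1) = -24
Natural end conditions: σ_0 = σ_3 = 0.
Hence σ_0 = 0, σ_1 = 26/5, σ_2 = -43/10, σ_3 = 0.
On [4, 6], s'(x) = b_2 + 2c_2·(x - 4) + 3d_2·(x - 4)² with b_2 = Δ_2 - h_2(2σ_2 + σ_3)/6 = 131/30, c_2 = σ_2/2 = -43/20, d_2 = (σ_3 - σ_2)/(6h_2) = 43/120. So s'(6) = 1/15.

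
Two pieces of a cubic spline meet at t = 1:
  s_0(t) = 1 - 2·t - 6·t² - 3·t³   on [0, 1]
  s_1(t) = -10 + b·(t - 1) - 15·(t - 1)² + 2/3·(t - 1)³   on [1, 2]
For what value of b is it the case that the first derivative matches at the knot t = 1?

s_0'(t) = -2 - 12·t - 9·t², so s_0'(1) = -23. On the right, s_1'(1) = b, so b = -23.

-23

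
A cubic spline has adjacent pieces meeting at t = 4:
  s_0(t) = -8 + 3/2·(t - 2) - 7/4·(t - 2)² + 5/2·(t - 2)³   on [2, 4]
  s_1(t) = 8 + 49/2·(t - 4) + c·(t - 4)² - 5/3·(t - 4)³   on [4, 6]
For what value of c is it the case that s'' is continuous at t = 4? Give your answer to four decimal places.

13.2500

s_0''(t) = -7/2 + 15·(t - 2), so s_0''(4) = 53/2. On the right, s_1''(4) = 2c, so c = 53/4.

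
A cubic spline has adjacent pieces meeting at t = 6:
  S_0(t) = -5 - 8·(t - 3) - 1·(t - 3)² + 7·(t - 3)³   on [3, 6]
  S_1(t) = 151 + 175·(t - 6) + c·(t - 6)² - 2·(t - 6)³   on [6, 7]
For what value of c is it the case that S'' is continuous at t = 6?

S_0''(t) = -2 + 42·(t - 3), so S_0''(6) = 124. On the right, S_1''(6) = 2c, so c = 62.

62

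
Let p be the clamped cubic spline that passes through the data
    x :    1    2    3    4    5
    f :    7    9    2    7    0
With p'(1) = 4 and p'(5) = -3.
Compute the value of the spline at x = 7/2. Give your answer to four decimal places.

4.5714

Let M_i = p''(x_i). Step sizes h_i = 1, 1, 1, 1; slopes of the chords Δ_i = (y_(i+1) - y_i)/h_i = 2, -7, 5, -7.
  1·M_0 + 4·M_1 + 1·M_2 = 6(Δ_1 - Δ_0) = -54
  1·M_1 + 4·M_2 + 1·M_3 = 6(Δ_2 - Δ_1) = 72
  1·M_2 + 4·M_3 + 1·M_4 = 6(Δ_3 - Δ_2) = -72
Clamped end conditions give two more equations: 2h_0·M_0 + h_0·M_1 = 6(Δ_0 - p'(1)) = -12 and h_3·M_3 + 2h_3·M_4 = 6(p'(5) - Δ_3) = 24.
Solving: M_0 = 38/7, M_1 = -160/7, M_2 = 32, M_3 = -232/7, M_4 = 200/7.
On [3, 4], p(x) = 2 - 1/7·(x - 3) + 16·(x - 3)² - 76/7·(x - 3)³.
With (x - 3) = 1/2: p(7/2) = 32/7.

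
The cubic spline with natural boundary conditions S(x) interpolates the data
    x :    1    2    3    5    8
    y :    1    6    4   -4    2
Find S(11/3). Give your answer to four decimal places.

Put m_i = S'' at the i-th knot. Here h = (1, 1, 2, 3) and Δ = (5, -2, -4, 2), so the interior equations h_(i-1)·m_(i-1) + 2(h_(i-1)+h_i)·m_i + h_i·m_(i+1) = 6(Δ_i − Δ_(i-1)) read
  1·m_0 + 4·m_1 + 1·m_2 = 6(Δ_1 - Δ_0) = -42
  1·m_1 + 6·m_2 + 2·m_3 = 6(Δ_2 - Δ_1) = -12
  2·m_2 + 10·m_3 + 3·m_4 = 6(Δ_3 - Δ_2) = 36
Natural end conditions: m_0 = m_4 = 0.
Forward elimination and back-substitution give m_0 = 0, m_1 = -1080/107, m_2 = -174/107, m_3 = 420/107, m_4 = 0.
On [3, 5], S(x) = 4 - 452/107·(x - 3) - 87/107·(x - 3)² + 99/214·(x - 3)³.
With (x - 3) = 2/3: S(11/3) = 308/321.

0.9595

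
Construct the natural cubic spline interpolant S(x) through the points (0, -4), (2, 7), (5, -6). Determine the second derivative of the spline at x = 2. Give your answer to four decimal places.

Write M_i for S''(x_i). With h_i = 2, 3 and divided differences Δ_i = 11/2, -13/3, the continuity of S' gives the tridiagonal system
  2·M_0 + 10·M_1 + 3·M_2 = 6(Δ_1 - Δ_0) = -59
Natural end conditions: M_0 = M_2 = 0.
Solving the tridiagonal system: M_0 = 0, M_1 = -59/10, M_2 = 0.

-5.9000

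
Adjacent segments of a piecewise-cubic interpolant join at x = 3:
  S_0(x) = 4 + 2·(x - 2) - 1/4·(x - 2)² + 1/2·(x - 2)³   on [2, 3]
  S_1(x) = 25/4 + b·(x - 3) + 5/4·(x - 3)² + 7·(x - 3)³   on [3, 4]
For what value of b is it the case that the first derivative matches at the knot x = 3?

S_0'(x) = 2 - 1/2·(x - 2) + 3/2·(x - 2)², so S_0'(3) = 3. On the right, S_1'(3) = b, so b = 3.

3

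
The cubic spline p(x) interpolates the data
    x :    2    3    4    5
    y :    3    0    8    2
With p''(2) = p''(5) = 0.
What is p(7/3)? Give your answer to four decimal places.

Let M_i = p''(x_i). Step sizes h_i = 1, 1, 1; slopes of the chords Δ_i = (y_(i+1) - y_i)/h_i = -3, 8, -6.
  1·M_0 + 4·M_1 + 1·M_2 = 6(Δ_1 - Δ_0) = 66
  1·M_1 + 4·M_2 + 1·M_3 = 6(Δ_2 - Δ_1) = -84
Natural end conditions: M_0 = M_3 = 0.
Hence M_0 = 0, M_1 = 116/5, M_2 = -134/5, M_3 = 0.
On [2, 3], p(x) = 3 - 103/15·(x - 2) + 0·(x - 2)² + 58/15·(x - 2)³.
With (x - 2) = 1/3: p(7/3) = 346/405.

0.8543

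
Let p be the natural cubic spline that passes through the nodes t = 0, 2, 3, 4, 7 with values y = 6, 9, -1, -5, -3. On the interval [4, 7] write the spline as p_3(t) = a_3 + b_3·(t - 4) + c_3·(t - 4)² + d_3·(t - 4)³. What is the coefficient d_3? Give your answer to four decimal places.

Write M_i for p''(x_i). With h_i = 2, 1, 1, 3 and divided differences Δ_i = 3/2, -10, -4, 2/3, the continuity of p' gives the tridiagonal system
  2·M_0 + 6·M_1 + 1·M_2 = 6(Δ_1 - Δ_0) = -69
  1·M_1 + 4·M_2 + 1·M_3 = 6(Δ_2 - Δ_1) = 36
  1·M_2 + 8·M_3 + 3·M_4 = 6(Δ_3 - Δ_2) = 28
Natural end conditions: M_0 = M_4 = 0.
Solving the tridiagonal system: M_0 = 0, M_1 = -2399/178, M_2 = 1056/89, M_3 = 359/178, M_4 = 0.
On [4, 7], with p_3(t) = a_3 + b_3·(t - 4) + c_3·(t - 4)² + d_3·(t - 4)³: c_3 = M_3/2 = 359/356, d_3 = (M_4 - M_3)/(6h_3) = -359/3204, b_3 = Δ_3 - h_3(2M_3 + M_4)/6 = -721/534.

-0.1120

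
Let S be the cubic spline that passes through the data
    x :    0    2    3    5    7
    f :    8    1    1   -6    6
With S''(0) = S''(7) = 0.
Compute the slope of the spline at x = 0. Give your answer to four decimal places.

With m_i denoting the second derivative at x_i, h_i = 2, 1, 2, 2, and Δ_i = (y_(i+1) − y_i)/h_i = -7/2, 0, -7/2, 6:
  2·m_0 + 6·m_1 + 1·m_2 = 6(Δ_1 - Δ_0) = 21
  1·m_1 + 6·m_2 + 2·m_3 = 6(Δ_2 - Δ_1) = -21
  2·m_2 + 8·m_3 + 2·m_4 = 6(Δ_3 - Δ_2) = 57
Natural end conditions: m_0 = m_4 = 0.
Hence m_0 = 0, m_1 = 603/128, m_2 = -465/64, m_3 = 2289/256, m_4 = 0.
On [0, 2], S'(x) = b_0 + 2c_0·x + 3d_0·x² with b_0 = Δ_0 - h_0(2m_0 + m_1)/6 = -649/128, c_0 = m_0/2 = 0, d_0 = (m_1 - m_0)/(6h_0) = 201/512. So S'(0) = -649/128.

-5.0703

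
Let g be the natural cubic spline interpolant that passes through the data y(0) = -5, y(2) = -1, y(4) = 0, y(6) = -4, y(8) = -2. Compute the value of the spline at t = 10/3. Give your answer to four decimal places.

With σ_i denoting the second derivative at x_i, h_i = 2, 2, 2, 2, and Δ_i = (y_(i+1) − y_i)/h_i = 2, 1/2, -2, 1:
  2·σ_0 + 8·σ_1 + 2·σ_2 = 6(Δ_1 - Δ_0) = -9
  2·σ_1 + 8·σ_2 + 2·σ_3 = 6(Δ_2 - Δ_1) = -15
  2·σ_2 + 8·σ_3 + 2·σ_4 = 6(Δ_3 - Δ_2) = 18
Natural end conditions: σ_0 = σ_4 = 0.
Forward elimination and back-substitution give σ_0 = 0, σ_1 = -57/112, σ_2 = -69/28, σ_3 = 321/112, σ_4 = 0.
On [2, 4], g(t) = -1 + 93/56·(t - 2) - 57/224·(t - 2)² - 73/448·(t - 2)³.
With (t - 2) = 4/3: g(10/3) = 71/189.

0.3757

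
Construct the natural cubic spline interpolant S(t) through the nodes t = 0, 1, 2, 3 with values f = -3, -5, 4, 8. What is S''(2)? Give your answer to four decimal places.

-12.4000

With M_i denoting the second derivative at x_i, h_i = 1, 1, 1, and Δ_i = (y_(i+1) − y_i)/h_i = -2, 9, 4:
  1·M_0 + 4·M_1 + 1·M_2 = 6(Δ_1 - Δ_0) = 66
  1·M_1 + 4·M_2 + 1·M_3 = 6(Δ_2 - Δ_1) = -30
Natural end conditions: M_0 = M_3 = 0.
Solving the tridiagonal system: M_0 = 0, M_1 = 98/5, M_2 = -62/5, M_3 = 0.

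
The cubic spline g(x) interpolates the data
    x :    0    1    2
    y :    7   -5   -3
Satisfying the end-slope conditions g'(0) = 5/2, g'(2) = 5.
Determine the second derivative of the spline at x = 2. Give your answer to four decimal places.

Put m_i = g'' at the i-th knot. Here h = (1, 1) and Δ = (-12, 2), so the interior equations h_(i-1)·m_(i-1) + 2(h_(i-1)+h_i)·m_i + h_i·m_(i+1) = 6(Δ_i − Δ_(i-1)) read
  1·m_0 + 4·m_1 + 1·m_2 = 6(Δ_1 - Δ_0) = 84
Clamped end conditions give two more equations: 2h_0·m_0 + h_0·m_1 = 6(Δ_0 - g'(0)) = -87 and h_1·m_1 + 2h_1·m_2 = 6(g'(2) - Δ_1) = 18.
Solving: m_0 = -253/4, m_1 = 79/2, m_2 = -43/4.

-10.7500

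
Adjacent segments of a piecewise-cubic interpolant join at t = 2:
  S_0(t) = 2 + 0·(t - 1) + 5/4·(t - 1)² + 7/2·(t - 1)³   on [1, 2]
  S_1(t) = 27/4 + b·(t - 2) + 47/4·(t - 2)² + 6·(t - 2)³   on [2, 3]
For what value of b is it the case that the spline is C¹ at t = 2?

13

S_0'(t) = 0 + 5/2·(t - 1) + 21/2·(t - 1)², so S_0'(2) = 13. On the right, S_1'(2) = b, so b = 13.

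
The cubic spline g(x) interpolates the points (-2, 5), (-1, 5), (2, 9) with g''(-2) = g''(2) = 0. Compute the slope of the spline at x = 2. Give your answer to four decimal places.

1.8333

With m_i denoting the second derivative at x_i, h_i = 1, 3, and Δ_i = (y_(i+1) − y_i)/h_i = 0, 4/3:
  1·m_0 + 8·m_1 + 3·m_2 = 6(Δ_1 - Δ_0) = 8
Natural end conditions: m_0 = m_2 = 0.
Solving the tridiagonal system: m_0 = 0, m_1 = 1, m_2 = 0.
On [-1, 2], g'(x) = b_1 + 2c_1·(x + 1) + 3d_1·(x + 1)² with b_1 = Δ_1 - h_1(2m_1 + m_2)/6 = 1/3, c_1 = m_1/2 = 1/2, d_1 = (m_2 - m_1)/(6h_1) = -1/18. So g'(2) = 11/6.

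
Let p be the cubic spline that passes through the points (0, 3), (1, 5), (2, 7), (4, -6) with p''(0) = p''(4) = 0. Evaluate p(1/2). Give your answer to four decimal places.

Write M_i for p''(x_i). With h_i = 1, 1, 2 and divided differences Δ_i = 2, 2, -13/2, the continuity of p' gives the tridiagonal system
  1·M_0 + 4·M_1 + 1·M_2 = 6(Δ_1 - Δ_0) = 0
  1·M_1 + 6·M_2 + 2·M_3 = 6(Δ_2 - Δ_1) = -51
Natural end conditions: M_0 = M_3 = 0.
Hence M_0 = 0, M_1 = 51/23, M_2 = -204/23, M_3 = 0.
On [0, 1], p(x) = 3 + 75/46·x + 0·x² + 17/46·x³.
With x = 1/2: p(1/2) = 1421/368.

3.8614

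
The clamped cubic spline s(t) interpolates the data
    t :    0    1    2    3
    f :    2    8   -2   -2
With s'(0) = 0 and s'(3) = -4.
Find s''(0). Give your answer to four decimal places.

38.9333

With m_i denoting the second derivative at x_i, h_i = 1, 1, 1, and Δ_i = (y_(i+1) − y_i)/h_i = 6, -10, 0:
  1·m_0 + 4·m_1 + 1·m_2 = 6(Δ_1 - Δ_0) = -96
  1·m_1 + 4·m_2 + 1·m_3 = 6(Δ_2 - Δ_1) = 60
Clamped end conditions give two more equations: 2h_0·m_0 + h_0·m_1 = 6(Δ_0 - s'(0)) = 36 and h_2·m_2 + 2h_2·m_3 = 6(s'(3) - Δ_2) = -24.
Hence m_0 = 584/15, m_1 = -628/15, m_2 = 488/15, m_3 = -424/15.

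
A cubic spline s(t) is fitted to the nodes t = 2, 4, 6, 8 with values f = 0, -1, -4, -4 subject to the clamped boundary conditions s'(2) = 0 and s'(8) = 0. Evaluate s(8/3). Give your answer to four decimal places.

Put m_i = s'' at the i-th knot. Here h = (2, 2, 2) and Δ = (-1/2, -3/2, 0), so the interior equations h_(i-1)·m_(i-1) + 2(h_(i-1)+h_i)·m_i + h_i·m_(i+1) = 6(Δ_i − Δ_(i-1)) read
  2·m_0 + 8·m_1 + 2·m_2 = 6(Δ_1 - Δ_0) = -6
  2·m_1 + 8·m_2 + 2·m_3 = 6(Δ_2 - Δ_1) = 9
Clamped end conditions give two more equations: 2h_0·m_0 + h_0·m_1 = 6(Δ_0 - s'(2)) = -3 and h_2·m_2 + 2h_2·m_3 = 6(s'(8) - Δ_2) = 0.
Solving: m_0 = -1/5, m_1 = -11/10, m_2 = 8/5, m_3 = -4/5.
On [2, 4], s(t) = 0 + 0·(t - 2) - 1/10·(t - 2)² - 3/40·(t - 2)³.
With (t - 2) = 2/3: s(8/3) = -1/15.

-0.0667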